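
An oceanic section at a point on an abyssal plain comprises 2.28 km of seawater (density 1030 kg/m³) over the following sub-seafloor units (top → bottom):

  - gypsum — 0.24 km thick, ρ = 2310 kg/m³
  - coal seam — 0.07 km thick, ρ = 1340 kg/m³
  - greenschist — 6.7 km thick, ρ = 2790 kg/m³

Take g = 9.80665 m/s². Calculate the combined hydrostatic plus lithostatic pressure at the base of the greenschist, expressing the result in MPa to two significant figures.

210 MPa

seawater: 1030 kg/m³ × 9.80665 m/s² × 2280 m = 2.303×10^7 Pa = 23.03 MPa
gypsum: 2310 kg/m³ × 9.80665 m/s² × 240 m = 5.437×10^6 Pa = 5.437 MPa
coal seam: 1340 kg/m³ × 9.80665 m/s² × 70 m = 9.199×10^5 Pa = 0.9199 MPa
greenschist: 2790 kg/m³ × 9.80665 m/s² × 6700 m = 1.833×10^8 Pa = 183.3 MPa
Total = 23.03 + 5.437 + 0.9199 + 183.3 = 212.70 MPa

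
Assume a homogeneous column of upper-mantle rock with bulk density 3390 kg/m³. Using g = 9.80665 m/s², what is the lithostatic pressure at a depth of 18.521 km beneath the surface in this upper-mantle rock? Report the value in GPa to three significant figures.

0.616 GPa

upper-mantle rock: 3390 kg/m³ × 9.80665 m/s² × 18521 m = 6.157×10^8 Pa = 0.6157 GPa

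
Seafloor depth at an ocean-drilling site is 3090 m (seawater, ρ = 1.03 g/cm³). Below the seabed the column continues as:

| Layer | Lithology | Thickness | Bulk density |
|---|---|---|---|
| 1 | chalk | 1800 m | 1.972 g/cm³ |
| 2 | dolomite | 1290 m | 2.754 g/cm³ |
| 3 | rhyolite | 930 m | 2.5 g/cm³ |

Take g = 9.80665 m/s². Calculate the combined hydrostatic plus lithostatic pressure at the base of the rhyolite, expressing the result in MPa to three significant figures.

124 MPa

seawater: 1030 kg/m³ × 9.80665 m/s² × 3090 m = 3.121×10^7 Pa = 31.21 MPa
chalk: 1972 kg/m³ × 9.80665 m/s² × 1800 m = 3.481×10^7 Pa = 34.81 MPa
dolomite: 2754 kg/m³ × 9.80665 m/s² × 1290 m = 3.484×10^7 Pa = 34.84 MPa
rhyolite: 2500 kg/m³ × 9.80665 m/s² × 930 m = 2.280×10^7 Pa = 22.80 MPa
Total = 31.21 + 34.81 + 34.84 + 22.80 = 123.66 MPa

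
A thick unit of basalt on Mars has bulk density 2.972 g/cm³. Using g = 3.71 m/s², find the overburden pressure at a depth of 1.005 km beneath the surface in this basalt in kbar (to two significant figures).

0.11 kbar

basalt: 2972 kg/m³ × 3.71 m/s² × 1005 m = 1.108×10^7 Pa = 0.1108 kbar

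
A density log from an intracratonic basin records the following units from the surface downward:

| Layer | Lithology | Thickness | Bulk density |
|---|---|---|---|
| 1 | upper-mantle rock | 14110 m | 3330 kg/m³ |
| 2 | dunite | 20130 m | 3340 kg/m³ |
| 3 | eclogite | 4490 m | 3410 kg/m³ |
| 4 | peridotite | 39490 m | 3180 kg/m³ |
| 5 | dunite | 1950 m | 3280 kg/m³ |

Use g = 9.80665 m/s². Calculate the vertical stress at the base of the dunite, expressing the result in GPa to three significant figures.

2.56 GPa

upper-mantle rock: 3330 kg/m³ × 9.80665 m/s² × 14110 m = 4.608×10^8 Pa = 0.4608 GPa
dunite: 3340 kg/m³ × 9.80665 m/s² × 20130 m = 6.593×10^8 Pa = 0.6593 GPa
eclogite: 3410 kg/m³ × 9.80665 m/s² × 4490 m = 1.501×10^8 Pa = 0.1501 GPa
peridotite: 3180 kg/m³ × 9.80665 m/s² × 39490 m = 1.232×10^9 Pa = 1.232 GPa
dunite: 3280 kg/m³ × 9.80665 m/s² × 1950 m = 6.272×10^7 Pa = 0.06272 GPa
Total = 0.4608 + 0.6593 + 0.1501 + 1.232 + 0.06272 = 2.5645 GPa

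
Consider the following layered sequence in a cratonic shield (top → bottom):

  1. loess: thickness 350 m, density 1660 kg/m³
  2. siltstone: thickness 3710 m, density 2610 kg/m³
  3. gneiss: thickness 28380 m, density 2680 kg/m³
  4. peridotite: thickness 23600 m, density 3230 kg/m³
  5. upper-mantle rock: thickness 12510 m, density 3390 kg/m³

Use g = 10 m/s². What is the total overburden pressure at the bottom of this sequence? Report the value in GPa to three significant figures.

loess: 1660 kg/m³ × 10 m/s² × 350 m = 5.810×10^6 Pa = 5.810×10^-3 GPa
siltstone: 2610 kg/m³ × 10 m/s² × 3710 m = 9.683×10^7 Pa = 0.09683 GPa
gneiss: 2680 kg/m³ × 10 m/s² × 28380 m = 7.606×10^8 Pa = 0.7606 GPa
peridotite: 3230 kg/m³ × 10 m/s² × 23600 m = 7.623×10^8 Pa = 0.7623 GPa
upper-mantle rock: 3390 kg/m³ × 10 m/s² × 12510 m = 4.241×10^8 Pa = 0.4241 GPa
Total = 5.810×10^-3 + 0.09683 + 0.7606 + 0.7623 + 0.4241 = 2.0496 GPa

2.05 GPa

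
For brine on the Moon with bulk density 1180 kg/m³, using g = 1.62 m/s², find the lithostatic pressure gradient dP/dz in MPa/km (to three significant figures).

dP/dz = ρg = 1180 kg/m³ × 1.62 m/s² = 1911.6 Pa/m
= 1911.6 Pa/m × (1 MPa/km / 1000.0 Pa/m) = 1.9116 MPa/km

1.91 MPa/km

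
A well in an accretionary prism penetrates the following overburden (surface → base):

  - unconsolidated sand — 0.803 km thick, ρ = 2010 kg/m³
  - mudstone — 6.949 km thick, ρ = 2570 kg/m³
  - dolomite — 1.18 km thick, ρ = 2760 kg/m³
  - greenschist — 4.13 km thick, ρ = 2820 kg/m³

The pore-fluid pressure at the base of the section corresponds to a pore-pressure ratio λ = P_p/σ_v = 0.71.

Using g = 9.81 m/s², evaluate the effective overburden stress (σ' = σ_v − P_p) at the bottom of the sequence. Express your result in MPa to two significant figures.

98 MPa

Overburden (lithostatic) stress σ_v:
unconsolidated sand: 2010 kg/m³ × 9.81 m/s² × 803 m = 1.583×10^7 Pa = 15.83 MPa
mudstone: 2570 kg/m³ × 9.81 m/s² × 6949 m = 1.752×10^8 Pa = 175.2 MPa
dolomite: 2760 kg/m³ × 9.81 m/s² × 1180 m = 3.195×10^7 Pa = 31.95 MPa
greenschist: 2820 kg/m³ × 9.81 m/s² × 4130 m = 1.143×10^8 Pa = 114.3 MPa
Total = 15.83 + 175.2 + 31.95 + 114.3 = 337.23 MPa
Pore pressure P_p = λ·σ_v = 0.71 × 337.2 MPa = 239.4 MPa
Effective stress σ' = σ_v − P_p = 337.2 − 239.4 = 97.797 MPa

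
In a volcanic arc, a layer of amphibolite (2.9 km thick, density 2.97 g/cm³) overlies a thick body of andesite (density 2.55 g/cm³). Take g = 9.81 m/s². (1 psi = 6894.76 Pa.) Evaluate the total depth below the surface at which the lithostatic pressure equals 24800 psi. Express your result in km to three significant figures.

Pressure at base of upper layers: 2970×9.81×2900 = 8.449×10^7 Pa = 12255 psi
Remaining pressure to be supplied by andesite: 1.710×10^8 − 8.449×10^7 = 8.650×10^7 Pa
Additional depth in andesite = 8.650×10^7 Pa / (2550 kg/m³ × 9.81 m/s²) = 3457.7 m
Total depth = 2900 m + 3457.7 m = 6357.7 m
= 6.3577 km

6.36 km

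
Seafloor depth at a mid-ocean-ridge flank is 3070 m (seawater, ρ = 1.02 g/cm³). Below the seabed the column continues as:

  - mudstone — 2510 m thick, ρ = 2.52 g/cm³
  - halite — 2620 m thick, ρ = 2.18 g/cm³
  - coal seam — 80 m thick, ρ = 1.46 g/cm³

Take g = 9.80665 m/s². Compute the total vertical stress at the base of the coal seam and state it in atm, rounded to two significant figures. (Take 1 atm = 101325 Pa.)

seawater: 1020 kg/m³ × 9.80665 m/s² × 3070 m = 3.071×10^7 Pa = 303.1 atm
mudstone: 2520 kg/m³ × 9.80665 m/s² × 2510 m = 6.203×10^7 Pa = 612.2 atm
halite: 2180 kg/m³ × 9.80665 m/s² × 2620 m = 5.601×10^7 Pa = 552.8 atm
coal seam: 1460 kg/m³ × 9.80665 m/s² × 80 m = 1.145×10^6 Pa = 11.30 atm
Total = 303.1 + 612.2 + 552.8 + 11.30 = 1479.3 atm

1500 atm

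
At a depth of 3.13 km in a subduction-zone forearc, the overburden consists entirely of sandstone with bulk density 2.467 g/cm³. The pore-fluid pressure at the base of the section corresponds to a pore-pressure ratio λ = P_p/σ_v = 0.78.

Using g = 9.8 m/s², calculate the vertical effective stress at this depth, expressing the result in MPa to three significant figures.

16.6 MPa

Overburden (lithostatic) stress σ_v:
sandstone: 2467 kg/m³ × 9.8 m/s² × 3130 m = 7.567×10^7 Pa = 75.67 MPa
Pore pressure P_p = λ·σ_v = 0.78 × 75.67 MPa = 59.02 MPa
Effective stress σ' = σ_v − P_p = 75.67 − 59.02 = 16.648 MPa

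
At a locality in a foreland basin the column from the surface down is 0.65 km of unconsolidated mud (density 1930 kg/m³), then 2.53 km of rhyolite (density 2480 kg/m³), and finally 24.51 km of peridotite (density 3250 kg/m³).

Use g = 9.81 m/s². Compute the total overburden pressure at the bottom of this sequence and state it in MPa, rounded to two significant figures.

unconsolidated mud: 1930 kg/m³ × 9.81 m/s² × 650 m = 1.231×10^7 Pa = 12.31 MPa
rhyolite: 2480 kg/m³ × 9.81 m/s² × 2530 m = 6.155×10^7 Pa = 61.55 MPa
peridotite: 3250 kg/m³ × 9.81 m/s² × 24510 m = 7.814×10^8 Pa = 781.4 MPa
Total = 12.31 + 61.55 + 781.4 = 855.30 MPa

860 MPa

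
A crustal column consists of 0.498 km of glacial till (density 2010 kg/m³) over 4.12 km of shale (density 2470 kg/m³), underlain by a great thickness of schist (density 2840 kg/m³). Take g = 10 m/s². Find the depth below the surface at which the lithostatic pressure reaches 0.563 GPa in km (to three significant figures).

20.5 km

Pressure at base of upper layers: 2010×10×498 + 2470×10×4120 = 1.118×10^8 Pa = 0.1118 GPa
Remaining pressure to be supplied by schist: 5.630×10^8 − 1.118×10^8 = 4.512×10^8 Pa
Additional depth in schist = 4.512×10^8 Pa / (2840 kg/m³ × 10 m/s²) = 15888 m
Total depth = 4618 m + 15888 m = 20506 m
= 20.506 km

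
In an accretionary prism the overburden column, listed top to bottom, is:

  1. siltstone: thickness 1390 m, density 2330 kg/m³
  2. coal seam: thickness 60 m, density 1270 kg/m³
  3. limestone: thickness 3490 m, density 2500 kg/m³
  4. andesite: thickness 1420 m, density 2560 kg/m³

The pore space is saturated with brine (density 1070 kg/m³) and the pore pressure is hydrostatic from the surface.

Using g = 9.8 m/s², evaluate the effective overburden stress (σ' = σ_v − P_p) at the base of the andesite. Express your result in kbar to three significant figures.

Overburden (lithostatic) stress σ_v:
siltstone: 2330 kg/m³ × 9.8 m/s² × 1390 m = 3.174×10^7 Pa = 31.74 MPa
coal seam: 1270 kg/m³ × 9.8 m/s² × 60 m = 7.468×10^5 Pa = 0.7468 MPa
limestone: 2500 kg/m³ × 9.8 m/s² × 3490 m = 8.550×10^7 Pa = 85.50 MPa
andesite: 2560 kg/m³ × 9.8 m/s² × 1420 m = 3.562×10^7 Pa = 35.62 MPa
Total = 31.74 + 0.7468 + 85.50 + 35.62 = 153.62 MPa
Pore pressure P_p = 1070 kg/m³ × 9.8 m/s² × 6360 m = 6.669×10^7 Pa = 66.69 MPa
Effective stress σ' = σ_v − P_p = 153.6 − 66.69 = 86.925 MPa = 0.86925 kbar

0.869 kbar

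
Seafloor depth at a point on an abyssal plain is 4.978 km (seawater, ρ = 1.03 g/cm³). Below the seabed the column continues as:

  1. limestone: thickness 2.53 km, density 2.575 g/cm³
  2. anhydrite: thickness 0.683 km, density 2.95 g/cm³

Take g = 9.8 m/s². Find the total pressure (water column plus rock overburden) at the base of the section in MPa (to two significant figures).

seawater: 1030 kg/m³ × 9.8 m/s² × 4978 m = 5.025×10^7 Pa = 50.25 MPa
limestone: 2575 kg/m³ × 9.8 m/s² × 2530 m = 6.384×10^7 Pa = 63.84 MPa
anhydrite: 2950 kg/m³ × 9.8 m/s² × 683 m = 1.975×10^7 Pa = 19.75 MPa
Total = 50.25 + 63.84 + 19.75 = 133.84 MPa

130 MPa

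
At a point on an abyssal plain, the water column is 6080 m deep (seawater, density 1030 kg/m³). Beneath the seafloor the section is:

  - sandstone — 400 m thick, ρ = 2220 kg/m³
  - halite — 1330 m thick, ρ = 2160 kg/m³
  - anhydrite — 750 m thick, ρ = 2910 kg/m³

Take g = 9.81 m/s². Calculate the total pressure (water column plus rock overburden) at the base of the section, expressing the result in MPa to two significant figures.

seawater: 1030 kg/m³ × 9.81 m/s² × 6080 m = 6.143×10^7 Pa = 61.43 MPa
sandstone: 2220 kg/m³ × 9.81 m/s² × 400 m = 8.711×10^6 Pa = 8.711 MPa
halite: 2160 kg/m³ × 9.81 m/s² × 1330 m = 2.818×10^7 Pa = 28.18 MPa
anhydrite: 2910 kg/m³ × 9.81 m/s² × 750 m = 2.141×10^7 Pa = 21.41 MPa
Total = 61.43 + 8.711 + 28.18 + 21.41 = 119.74 MPa

120 MPa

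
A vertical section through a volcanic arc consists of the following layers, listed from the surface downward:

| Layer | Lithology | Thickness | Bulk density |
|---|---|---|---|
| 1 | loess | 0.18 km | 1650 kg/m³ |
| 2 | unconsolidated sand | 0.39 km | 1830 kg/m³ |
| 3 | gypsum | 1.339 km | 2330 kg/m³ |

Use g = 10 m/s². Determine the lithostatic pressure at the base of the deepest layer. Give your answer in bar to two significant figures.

loess: 1650 kg/m³ × 10 m/s² × 180 m = 2.970×10^6 Pa = 29.70 bar
unconsolidated sand: 1830 kg/m³ × 10 m/s² × 390 m = 7.137×10^6 Pa = 71.37 bar
gypsum: 2330 kg/m³ × 10 m/s² × 1339 m = 3.120×10^7 Pa = 312.0 bar
Total = 29.70 + 71.37 + 312.0 = 413.06 bar

410 bar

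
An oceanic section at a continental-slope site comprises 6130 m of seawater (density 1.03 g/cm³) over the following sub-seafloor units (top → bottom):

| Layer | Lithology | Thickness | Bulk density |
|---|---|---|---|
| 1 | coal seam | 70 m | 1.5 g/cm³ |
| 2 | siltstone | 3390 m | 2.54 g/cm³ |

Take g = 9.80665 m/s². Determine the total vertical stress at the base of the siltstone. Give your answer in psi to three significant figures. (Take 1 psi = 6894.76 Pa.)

seawater: 1030 kg/m³ × 9.80665 m/s² × 6130 m = 6.192×10^7 Pa = 8980 psi
coal seam: 1500 kg/m³ × 9.80665 m/s² × 70 m = 1.030×10^6 Pa = 149.3 psi
siltstone: 2540 kg/m³ × 9.80665 m/s² × 3390 m = 8.444×10^7 Pa = 12247 psi
Total = 8980 + 149.3 + 12247 = 21377 psi

21400 psi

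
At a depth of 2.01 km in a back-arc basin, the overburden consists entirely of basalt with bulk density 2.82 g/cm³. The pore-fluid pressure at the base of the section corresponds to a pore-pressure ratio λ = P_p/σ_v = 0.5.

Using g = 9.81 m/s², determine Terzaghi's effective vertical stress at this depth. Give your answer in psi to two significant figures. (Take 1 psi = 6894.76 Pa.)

Overburden (lithostatic) stress σ_v:
basalt: 2820 kg/m³ × 9.81 m/s² × 2010 m = 5.561×10^7 Pa = 55.61 MPa
Pore pressure P_p = λ·σ_v = 0.5 × 55.61 MPa = 27.80 MPa
Effective stress σ' = σ_v − P_p = 55.61 − 27.80 = 27.803 MPa = 4032.4 psi

4000 psi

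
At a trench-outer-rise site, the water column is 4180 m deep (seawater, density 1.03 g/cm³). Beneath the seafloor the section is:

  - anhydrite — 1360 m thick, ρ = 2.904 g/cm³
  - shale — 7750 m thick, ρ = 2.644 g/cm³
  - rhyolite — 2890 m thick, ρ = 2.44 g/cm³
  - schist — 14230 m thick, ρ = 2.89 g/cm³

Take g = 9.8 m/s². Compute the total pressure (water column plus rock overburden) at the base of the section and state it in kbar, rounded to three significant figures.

seawater: 1030 kg/m³ × 9.8 m/s² × 4180 m = 4.219×10^7 Pa = 0.4219 kbar
anhydrite: 2904 kg/m³ × 9.8 m/s² × 1360 m = 3.870×10^7 Pa = 0.3870 kbar
shale: 2644 kg/m³ × 9.8 m/s² × 7750 m = 2.008×10^8 Pa = 2.008 kbar
rhyolite: 2440 kg/m³ × 9.8 m/s² × 2890 m = 6.911×10^7 Pa = 0.6911 kbar
schist: 2890 kg/m³ × 9.8 m/s² × 14230 m = 4.030×10^8 Pa = 4.030 kbar
Total = 0.4219 + 0.3870 + 2.008 + 0.6911 + 4.030 = 7.5384 kbar

7.54 kbar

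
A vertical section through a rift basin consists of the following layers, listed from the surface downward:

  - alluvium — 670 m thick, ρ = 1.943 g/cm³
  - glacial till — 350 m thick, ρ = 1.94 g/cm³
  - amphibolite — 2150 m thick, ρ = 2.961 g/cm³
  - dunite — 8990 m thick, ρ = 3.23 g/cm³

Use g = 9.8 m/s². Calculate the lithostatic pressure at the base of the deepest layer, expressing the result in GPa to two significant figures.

alluvium: 1943 kg/m³ × 9.8 m/s² × 670 m = 1.276×10^7 Pa = 0.01276 GPa
glacial till: 1940 kg/m³ × 9.8 m/s² × 350 m = 6.654×10^6 Pa = 6.654×10^-3 GPa
amphibolite: 2961 kg/m³ × 9.8 m/s² × 2150 m = 6.239×10^7 Pa = 0.06239 GPa
dunite: 3230 kg/m³ × 9.8 m/s² × 8990 m = 2.846×10^8 Pa = 0.2846 GPa
Total = 0.01276 + 6.654×10^-3 + 0.06239 + 0.2846 = 0.36637 GPa

0.37 GPa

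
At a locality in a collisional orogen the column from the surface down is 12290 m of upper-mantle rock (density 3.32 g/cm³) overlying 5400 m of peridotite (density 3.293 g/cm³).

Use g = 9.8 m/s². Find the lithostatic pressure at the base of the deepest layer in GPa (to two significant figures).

0.57 GPa

upper-mantle rock: 3320 kg/m³ × 9.8 m/s² × 12290 m = 3.999×10^8 Pa = 0.3999 GPa
peridotite: 3293 kg/m³ × 9.8 m/s² × 5400 m = 1.743×10^8 Pa = 0.1743 GPa
Total = 0.3999 + 0.1743 = 0.57413 GPa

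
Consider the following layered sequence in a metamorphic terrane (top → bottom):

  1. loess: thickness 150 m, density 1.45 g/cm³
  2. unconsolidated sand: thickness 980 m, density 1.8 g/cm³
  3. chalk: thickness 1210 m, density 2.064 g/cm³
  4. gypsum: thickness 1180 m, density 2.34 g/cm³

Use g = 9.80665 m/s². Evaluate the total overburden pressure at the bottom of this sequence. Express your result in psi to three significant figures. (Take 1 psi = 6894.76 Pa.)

loess: 1450 kg/m³ × 9.80665 m/s² × 150 m = 2.133×10^6 Pa = 309.4 psi
unconsolidated sand: 1800 kg/m³ × 9.80665 m/s² × 980 m = 1.730×10^7 Pa = 2509 psi
chalk: 2064 kg/m³ × 9.80665 m/s² × 1210 m = 2.449×10^7 Pa = 3552 psi
gypsum: 2340 kg/m³ × 9.80665 m/s² × 1180 m = 2.708×10^7 Pa = 3927 psi
Total = 309.4 + 2509 + 3552 + 3927 = 10298 psi

10300 psi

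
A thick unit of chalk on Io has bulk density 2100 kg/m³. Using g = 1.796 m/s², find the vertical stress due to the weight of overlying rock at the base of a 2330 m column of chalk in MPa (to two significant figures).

8.8 MPa

chalk: 2100 kg/m³ × 1.796 m/s² × 2330 m = 8.788×10^6 Pa = 8.788 MPa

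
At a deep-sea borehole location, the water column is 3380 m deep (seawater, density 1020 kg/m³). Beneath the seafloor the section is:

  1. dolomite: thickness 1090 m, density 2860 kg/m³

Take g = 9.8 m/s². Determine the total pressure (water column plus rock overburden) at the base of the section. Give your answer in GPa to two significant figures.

seawater: 1020 kg/m³ × 9.8 m/s² × 3380 m = 3.379×10^7 Pa = 0.03379 GPa
dolomite: 2860 kg/m³ × 9.8 m/s² × 1090 m = 3.055×10^7 Pa = 0.03055 GPa
Total = 0.03379 + 0.03055 = 0.064337 GPa

0.064 GPa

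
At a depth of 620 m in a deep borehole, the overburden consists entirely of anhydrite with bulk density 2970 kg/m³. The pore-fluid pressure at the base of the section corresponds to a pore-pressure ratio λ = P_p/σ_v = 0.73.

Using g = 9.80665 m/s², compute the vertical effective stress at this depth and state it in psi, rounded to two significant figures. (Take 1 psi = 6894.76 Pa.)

Overburden (lithostatic) stress σ_v:
anhydrite: 2970 kg/m³ × 9.80665 m/s² × 620 m = 1.806×10^7 Pa = 18.06 MPa
Pore pressure P_p = λ·σ_v = 0.73 × 18.06 MPa = 13.18 MPa
Effective stress σ' = σ_v − P_p = 18.06 − 13.18 = 4.8757 MPa = 707.15 psi

710 psi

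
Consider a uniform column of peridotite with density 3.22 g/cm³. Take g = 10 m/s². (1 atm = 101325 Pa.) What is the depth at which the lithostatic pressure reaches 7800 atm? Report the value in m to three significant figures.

h = P/(ρg) = 7800 atm / (3220 kg/m³ × 10 m/s²) = 7.903×10^8 Pa / 32200 Pa/m = 24545 m

24500 m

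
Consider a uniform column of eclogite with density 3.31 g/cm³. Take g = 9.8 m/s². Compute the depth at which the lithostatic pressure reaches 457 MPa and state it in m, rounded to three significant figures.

h = P/(ρg) = 457 MPa / (3310 kg/m³ × 9.8 m/s²) = 4.570×10^8 Pa / 32438 Pa/m = 14088 m

14100 m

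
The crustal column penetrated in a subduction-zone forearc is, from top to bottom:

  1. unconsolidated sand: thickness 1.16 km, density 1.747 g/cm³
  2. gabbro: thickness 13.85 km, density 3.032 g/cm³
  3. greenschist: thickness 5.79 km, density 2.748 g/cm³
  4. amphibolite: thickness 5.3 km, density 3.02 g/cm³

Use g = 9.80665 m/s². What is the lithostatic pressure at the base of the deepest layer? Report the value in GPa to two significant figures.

unconsolidated sand: 1747 kg/m³ × 9.80665 m/s² × 1160 m = 1.987×10^7 Pa = 0.01987 GPa
gabbro: 3032 kg/m³ × 9.80665 m/s² × 13850 m = 4.118×10^8 Pa = 0.4118 GPa
greenschist: 2748 kg/m³ × 9.80665 m/s² × 5790 m = 1.560×10^8 Pa = 0.1560 GPa
amphibolite: 3020 kg/m³ × 9.80665 m/s² × 5300 m = 1.570×10^8 Pa = 0.1570 GPa
Total = 0.01987 + 0.4118 + 0.1560 + 0.1570 = 0.74468 GPa

0.74 GPa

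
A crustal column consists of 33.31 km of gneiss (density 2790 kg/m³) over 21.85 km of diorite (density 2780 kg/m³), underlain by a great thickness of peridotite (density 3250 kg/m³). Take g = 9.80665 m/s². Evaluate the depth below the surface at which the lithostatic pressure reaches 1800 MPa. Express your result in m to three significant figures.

64400 m

Pressure at base of upper layers: 2790×9.80665×33310 + 2780×9.80665×21850 = 1.507×10^9 Pa = 1507 MPa
Remaining pressure to be supplied by peridotite: 1.800×10^9 − 1.507×10^9 = 2.929×10^8 Pa
Additional depth in peridotite = 2.929×10^8 Pa / (3250 kg/m³ × 9.80665 m/s²) = 9191.1 m
Total depth = 55160 m + 9191.1 m = 64351 m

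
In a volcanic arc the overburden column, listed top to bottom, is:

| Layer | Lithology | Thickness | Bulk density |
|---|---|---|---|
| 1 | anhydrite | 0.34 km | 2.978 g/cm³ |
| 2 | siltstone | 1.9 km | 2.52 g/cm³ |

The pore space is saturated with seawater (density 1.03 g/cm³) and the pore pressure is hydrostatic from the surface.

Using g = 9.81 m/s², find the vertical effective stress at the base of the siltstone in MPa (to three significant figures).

34.3 MPa

Overburden (lithostatic) stress σ_v:
anhydrite: 2978 kg/m³ × 9.81 m/s² × 340 m = 9.933×10^6 Pa = 9.933 MPa
siltstone: 2520 kg/m³ × 9.81 m/s² × 1900 m = 4.697×10^7 Pa = 46.97 MPa
Total = 9.933 + 46.97 = 56.903 MPa
Pore pressure P_p = 1030 kg/m³ × 9.81 m/s² × 2240 m = 2.263×10^7 Pa = 22.63 MPa
Effective stress σ' = σ_v − P_p = 56.90 − 22.63 = 34.269 MPa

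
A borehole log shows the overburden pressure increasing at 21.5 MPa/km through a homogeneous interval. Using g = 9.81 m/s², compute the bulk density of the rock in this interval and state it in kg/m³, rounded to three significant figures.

2190 kg/m³

ρ = (dP/dz)/g = 21.5 MPa/km / 9.81 m/s² = 21500 Pa/m / 9.81 m/s² = 2191.6 kg/m³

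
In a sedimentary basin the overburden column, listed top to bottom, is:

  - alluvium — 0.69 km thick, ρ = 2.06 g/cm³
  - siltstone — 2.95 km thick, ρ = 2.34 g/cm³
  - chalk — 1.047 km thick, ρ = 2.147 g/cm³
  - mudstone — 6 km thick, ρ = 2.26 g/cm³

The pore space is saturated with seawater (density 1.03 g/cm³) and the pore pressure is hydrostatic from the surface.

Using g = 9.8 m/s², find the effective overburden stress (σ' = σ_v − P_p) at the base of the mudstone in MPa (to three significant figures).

Overburden (lithostatic) stress σ_v:
alluvium: 2060 kg/m³ × 9.8 m/s² × 690 m = 1.393×10^7 Pa = 13.93 MPa
siltstone: 2340 kg/m³ × 9.8 m/s² × 2950 m = 6.765×10^7 Pa = 67.65 MPa
chalk: 2147 kg/m³ × 9.8 m/s² × 1047 m = 2.203×10^7 Pa = 22.03 MPa
mudstone: 2260 kg/m³ × 9.8 m/s² × 6000 m = 1.329×10^8 Pa = 132.9 MPa
Total = 13.93 + 67.65 + 22.03 + 132.9 = 236.50 MPa
Pore pressure P_p = 1030 kg/m³ × 9.8 m/s² × 10687 m = 1.079×10^8 Pa = 107.9 MPa
Effective stress σ' = σ_v − P_p = 236.5 − 107.9 = 128.62 MPa

129 MPa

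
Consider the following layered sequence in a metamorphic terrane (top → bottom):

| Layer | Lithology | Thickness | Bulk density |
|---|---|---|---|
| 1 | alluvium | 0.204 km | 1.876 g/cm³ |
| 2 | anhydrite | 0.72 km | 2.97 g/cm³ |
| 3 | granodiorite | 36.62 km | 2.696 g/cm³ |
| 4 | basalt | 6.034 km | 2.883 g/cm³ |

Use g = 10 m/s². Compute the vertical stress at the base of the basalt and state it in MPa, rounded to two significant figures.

1200 MPa

alluvium: 1876 kg/m³ × 10 m/s² × 204 m = 3.827×10^6 Pa = 3.827 MPa
anhydrite: 2970 kg/m³ × 10 m/s² × 720 m = 2.138×10^7 Pa = 21.38 MPa
granodiorite: 2696 kg/m³ × 10 m/s² × 36620 m = 9.873×10^8 Pa = 987.3 MPa
basalt: 2883 kg/m³ × 10 m/s² × 6034 m = 1.740×10^8 Pa = 174.0 MPa
Total = 3.827 + 21.38 + 987.3 + 174.0 = 1186.4 MPa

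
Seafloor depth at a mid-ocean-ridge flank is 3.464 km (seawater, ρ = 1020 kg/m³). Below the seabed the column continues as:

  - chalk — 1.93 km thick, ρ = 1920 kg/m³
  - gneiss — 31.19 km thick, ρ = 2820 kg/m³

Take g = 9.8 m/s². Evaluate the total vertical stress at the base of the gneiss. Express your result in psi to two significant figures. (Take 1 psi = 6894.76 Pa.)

140000 psi

seawater: 1020 kg/m³ × 9.8 m/s² × 3464 m = 3.463×10^7 Pa = 5022 psi
chalk: 1920 kg/m³ × 9.8 m/s² × 1930 m = 3.631×10^7 Pa = 5267 psi
gneiss: 2820 kg/m³ × 9.8 m/s² × 31190 m = 8.620×10^8 Pa = 1.250×10^5 psi
Total = 5022 + 5267 + 1.250×10^5 = 1.3531×10^5 psi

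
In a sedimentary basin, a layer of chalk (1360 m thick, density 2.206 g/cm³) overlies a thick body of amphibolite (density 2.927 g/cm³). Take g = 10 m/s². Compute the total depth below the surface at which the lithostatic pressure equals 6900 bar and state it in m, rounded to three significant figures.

23900 m

Pressure at base of upper layers: 2206×10×1360 = 3.000×10^7 Pa = 300.0 bar
Remaining pressure to be supplied by amphibolite: 6.900×10^8 − 3.000×10^7 = 6.600×10^8 Pa
Additional depth in amphibolite = 6.600×10^8 Pa / (2927 kg/m³ × 10 m/s²) = 22549 m
Total depth = 1360 m + 22549 m = 23909 m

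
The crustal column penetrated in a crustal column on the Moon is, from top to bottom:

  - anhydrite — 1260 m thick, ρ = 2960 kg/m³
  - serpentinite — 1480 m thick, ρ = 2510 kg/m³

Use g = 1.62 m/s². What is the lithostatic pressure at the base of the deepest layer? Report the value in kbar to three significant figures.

0.121 kbar

anhydrite: 2960 kg/m³ × 1.62 m/s² × 1260 m = 6.042×10^6 Pa = 0.06042 kbar
serpentinite: 2510 kg/m³ × 1.62 m/s² × 1480 m = 6.018×10^6 Pa = 0.06018 kbar
Total = 0.06042 + 0.06018 = 0.12060 kbar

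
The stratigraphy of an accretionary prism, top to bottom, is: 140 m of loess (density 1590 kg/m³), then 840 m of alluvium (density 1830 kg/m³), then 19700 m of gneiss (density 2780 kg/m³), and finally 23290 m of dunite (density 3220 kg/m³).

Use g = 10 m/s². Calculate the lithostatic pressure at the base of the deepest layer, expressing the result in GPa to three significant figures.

1.32 GPa

loess: 1590 kg/m³ × 10 m/s² × 140 m = 2.226×10^6 Pa = 2.226×10^-3 GPa
alluvium: 1830 kg/m³ × 10 m/s² × 840 m = 1.537×10^7 Pa = 0.01537 GPa
gneiss: 2780 kg/m³ × 10 m/s² × 19700 m = 5.477×10^8 Pa = 0.5477 GPa
dunite: 3220 kg/m³ × 10 m/s² × 23290 m = 7.499×10^8 Pa = 0.7499 GPa
Total = 2.226×10^-3 + 0.01537 + 0.5477 + 0.7499 = 1.3152 GPa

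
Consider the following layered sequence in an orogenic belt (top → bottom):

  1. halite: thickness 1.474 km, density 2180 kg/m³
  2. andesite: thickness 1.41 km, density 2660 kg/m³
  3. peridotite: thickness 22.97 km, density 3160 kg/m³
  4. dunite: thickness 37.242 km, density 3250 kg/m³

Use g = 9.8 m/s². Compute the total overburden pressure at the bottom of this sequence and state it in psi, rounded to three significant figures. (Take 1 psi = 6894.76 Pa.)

285000 psi

halite: 2180 kg/m³ × 9.8 m/s² × 1474 m = 3.149×10^7 Pa = 4567 psi
andesite: 2660 kg/m³ × 9.8 m/s² × 1410 m = 3.676×10^7 Pa = 5331 psi
peridotite: 3160 kg/m³ × 9.8 m/s² × 22970 m = 7.113×10^8 Pa = 1.032×10^5 psi
dunite: 3250 kg/m³ × 9.8 m/s² × 37242 m = 1.186×10^9 Pa = 1.720×10^5 psi
Total = 4567 + 5331 + 1.032×10^5 + 1.720×10^5 = 2.8511×10^5 psi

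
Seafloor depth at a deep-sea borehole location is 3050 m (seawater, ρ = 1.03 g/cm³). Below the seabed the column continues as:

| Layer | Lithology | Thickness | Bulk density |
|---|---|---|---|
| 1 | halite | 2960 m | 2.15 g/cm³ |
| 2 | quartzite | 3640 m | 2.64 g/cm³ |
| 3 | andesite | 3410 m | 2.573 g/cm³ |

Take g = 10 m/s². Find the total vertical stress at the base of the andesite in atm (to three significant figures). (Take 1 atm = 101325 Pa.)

2750 atm

seawater: 1030 kg/m³ × 10 m/s² × 3050 m = 3.142×10^7 Pa = 310.0 atm
halite: 2150 kg/m³ × 10 m/s² × 2960 m = 6.364×10^7 Pa = 628.1 atm
quartzite: 2640 kg/m³ × 10 m/s² × 3640 m = 9.610×10^7 Pa = 948.4 atm
andesite: 2573 kg/m³ × 10 m/s² × 3410 m = 8.774×10^7 Pa = 865.9 atm
Total = 310.0 + 628.1 + 948.4 + 865.9 = 2752.4 atm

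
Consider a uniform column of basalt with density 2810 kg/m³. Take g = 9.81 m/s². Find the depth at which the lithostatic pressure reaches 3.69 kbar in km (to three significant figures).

h = P/(ρg) = 3.69 kbar / (2810 kg/m³ × 9.81 m/s²) = 3.690×10^8 Pa / 27566 Pa/m = 13386 m
= 13.386 km

13.4 km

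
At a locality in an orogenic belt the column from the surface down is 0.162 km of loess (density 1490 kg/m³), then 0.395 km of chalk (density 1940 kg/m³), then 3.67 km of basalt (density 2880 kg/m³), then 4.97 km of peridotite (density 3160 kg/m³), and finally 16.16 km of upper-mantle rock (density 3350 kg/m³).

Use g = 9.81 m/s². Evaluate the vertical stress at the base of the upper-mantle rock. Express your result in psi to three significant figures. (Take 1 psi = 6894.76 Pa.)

116000 psi

loess: 1490 kg/m³ × 9.81 m/s² × 162 m = 2.368×10^6 Pa = 343.4 psi
chalk: 1940 kg/m³ × 9.81 m/s² × 395 m = 7.517×10^6 Pa = 1090 psi
basalt: 2880 kg/m³ × 9.81 m/s² × 3670 m = 1.037×10^8 Pa = 15039 psi
peridotite: 3160 kg/m³ × 9.81 m/s² × 4970 m = 1.541×10^8 Pa = 22346 psi
upper-mantle rock: 3350 kg/m³ × 9.81 m/s² × 16160 m = 5.311×10^8 Pa = 77026 psi
Total = 343.4 + 1090 + 15039 + 22346 + 77026 = 1.1584×10^5 psi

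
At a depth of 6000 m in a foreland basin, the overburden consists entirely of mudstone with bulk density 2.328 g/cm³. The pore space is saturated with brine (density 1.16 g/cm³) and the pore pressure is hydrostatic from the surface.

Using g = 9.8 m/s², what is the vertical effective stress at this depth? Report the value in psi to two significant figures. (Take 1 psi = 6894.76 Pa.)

Overburden (lithostatic) stress σ_v:
mudstone: 2328 kg/m³ × 9.8 m/s² × 6000 m = 1.369×10^8 Pa = 136.9 MPa
Pore pressure P_p = 1160 kg/m³ × 9.8 m/s² × 6000 m = 6.821×10^7 Pa = 68.21 MPa
Effective stress σ' = σ_v − P_p = 136.9 − 68.21 = 68.678 MPa = 9961.0 psi

10000 psi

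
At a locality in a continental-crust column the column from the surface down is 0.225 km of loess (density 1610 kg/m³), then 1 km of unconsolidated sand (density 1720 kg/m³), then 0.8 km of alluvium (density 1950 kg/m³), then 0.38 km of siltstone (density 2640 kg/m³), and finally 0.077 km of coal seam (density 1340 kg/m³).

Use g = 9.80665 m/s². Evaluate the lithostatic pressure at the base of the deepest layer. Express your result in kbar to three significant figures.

0.466 kbar

loess: 1610 kg/m³ × 9.80665 m/s² × 225 m = 3.552×10^6 Pa = 0.03552 kbar
unconsolidated sand: 1720 kg/m³ × 9.80665 m/s² × 1000 m = 1.687×10^7 Pa = 0.1687 kbar
alluvium: 1950 kg/m³ × 9.80665 m/s² × 800 m = 1.530×10^7 Pa = 0.1530 kbar
siltstone: 2640 kg/m³ × 9.80665 m/s² × 380 m = 9.838×10^6 Pa = 0.09838 kbar
coal seam: 1340 kg/m³ × 9.80665 m/s² × 77 m = 1.012×10^6 Pa = 0.01012 kbar
Total = 0.03552 + 0.1687 + 0.1530 + 0.09838 + 0.01012 = 0.46568 kbar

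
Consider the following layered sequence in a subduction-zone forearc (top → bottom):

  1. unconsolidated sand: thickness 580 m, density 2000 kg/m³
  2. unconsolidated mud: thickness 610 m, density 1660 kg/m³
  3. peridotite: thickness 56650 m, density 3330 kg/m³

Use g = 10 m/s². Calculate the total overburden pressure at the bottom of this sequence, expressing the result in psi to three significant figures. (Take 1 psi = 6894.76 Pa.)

277000 psi

unconsolidated sand: 2000 kg/m³ × 10 m/s² × 580 m = 1.160×10^7 Pa = 1682 psi
unconsolidated mud: 1660 kg/m³ × 10 m/s² × 610 m = 1.013×10^7 Pa = 1469 psi
peridotite: 3330 kg/m³ × 10 m/s² × 56650 m = 1.886×10^9 Pa = 2.736×10^5 psi
Total = 1682 + 1469 + 2.736×10^5 = 2.7676×10^5 psi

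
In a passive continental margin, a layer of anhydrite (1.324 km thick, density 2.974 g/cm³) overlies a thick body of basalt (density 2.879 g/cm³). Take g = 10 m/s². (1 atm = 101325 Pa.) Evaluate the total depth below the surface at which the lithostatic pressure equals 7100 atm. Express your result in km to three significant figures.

24.9 km

Pressure at base of upper layers: 2974×10×1324 = 3.938×10^7 Pa = 388.6 atm
Remaining pressure to be supplied by basalt: 7.194×10^8 − 3.938×10^7 = 6.800×10^8 Pa
Additional depth in basalt = 6.800×10^8 Pa / (2879 kg/m³ × 10 m/s²) = 23620 m
Total depth = 1324 m + 23620 m = 24944 m
= 24.944 km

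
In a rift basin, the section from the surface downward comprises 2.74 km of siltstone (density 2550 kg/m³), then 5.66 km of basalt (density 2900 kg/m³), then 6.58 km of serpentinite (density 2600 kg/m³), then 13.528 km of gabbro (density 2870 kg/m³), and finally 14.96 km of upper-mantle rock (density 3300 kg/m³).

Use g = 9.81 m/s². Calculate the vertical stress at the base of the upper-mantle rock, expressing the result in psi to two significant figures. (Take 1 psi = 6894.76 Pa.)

180000 psi

siltstone: 2550 kg/m³ × 9.81 m/s² × 2740 m = 6.854×10^7 Pa = 9941 psi
basalt: 2900 kg/m³ × 9.81 m/s² × 5660 m = 1.610×10^8 Pa = 23354 psi
serpentinite: 2600 kg/m³ × 9.81 m/s² × 6580 m = 1.678×10^8 Pa = 24342 psi
gabbro: 2870 kg/m³ × 9.81 m/s² × 13528 m = 3.809×10^8 Pa = 55242 psi
upper-mantle rock: 3300 kg/m³ × 9.81 m/s² × 14960 m = 4.843×10^8 Pa = 70242 psi
Total = 9941 + 23354 + 24342 + 55242 + 70242 = 1.8312×10^5 psi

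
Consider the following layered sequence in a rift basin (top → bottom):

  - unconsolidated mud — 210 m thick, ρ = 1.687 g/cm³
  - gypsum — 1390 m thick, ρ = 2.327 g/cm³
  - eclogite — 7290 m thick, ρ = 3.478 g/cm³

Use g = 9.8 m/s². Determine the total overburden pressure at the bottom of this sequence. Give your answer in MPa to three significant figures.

unconsolidated mud: 1687 kg/m³ × 9.8 m/s² × 210 m = 3.472×10^6 Pa = 3.472 MPa
gypsum: 2327 kg/m³ × 9.8 m/s² × 1390 m = 3.170×10^7 Pa = 31.70 MPa
eclogite: 3478 kg/m³ × 9.8 m/s² × 7290 m = 2.485×10^8 Pa = 248.5 MPa
Total = 3.472 + 31.70 + 248.5 = 283.65 MPa

284 MPa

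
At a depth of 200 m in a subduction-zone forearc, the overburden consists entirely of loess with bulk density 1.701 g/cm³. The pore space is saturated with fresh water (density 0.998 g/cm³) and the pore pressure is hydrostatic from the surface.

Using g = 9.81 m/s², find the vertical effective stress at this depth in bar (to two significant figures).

Overburden (lithostatic) stress σ_v:
loess: 1701 kg/m³ × 9.81 m/s² × 200 m = 3.337×10^6 Pa = 3.337 MPa
Pore pressure P_p = 998 kg/m³ × 9.81 m/s² × 200 m = 1.958×10^6 Pa = 1.958 MPa
Effective stress σ' = σ_v − P_p = 3.337 − 1.958 = 1.3793 MPa = 13.793 bar

14 bar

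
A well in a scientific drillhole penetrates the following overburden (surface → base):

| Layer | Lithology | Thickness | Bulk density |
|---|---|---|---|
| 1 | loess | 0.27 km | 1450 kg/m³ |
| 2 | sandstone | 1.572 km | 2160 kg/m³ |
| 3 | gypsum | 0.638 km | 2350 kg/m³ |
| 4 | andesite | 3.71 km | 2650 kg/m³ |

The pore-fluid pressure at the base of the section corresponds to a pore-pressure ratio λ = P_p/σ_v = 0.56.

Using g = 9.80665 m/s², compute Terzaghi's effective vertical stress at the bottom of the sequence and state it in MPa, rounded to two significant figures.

Overburden (lithostatic) stress σ_v:
loess: 1450 kg/m³ × 9.80665 m/s² × 270 m = 3.839×10^6 Pa = 3.839 MPa
sandstone: 2160 kg/m³ × 9.80665 m/s² × 1572 m = 3.330×10^7 Pa = 33.30 MPa
gypsum: 2350 kg/m³ × 9.80665 m/s² × 638 m = 1.470×10^7 Pa = 14.70 MPa
andesite: 2650 kg/m³ × 9.80665 m/s² × 3710 m = 9.641×10^7 Pa = 96.41 MPa
Total = 3.839 + 33.30 + 14.70 + 96.41 = 148.26 MPa
Pore pressure P_p = λ·σ_v = 0.56 × 148.3 MPa = 83.02 MPa
Effective stress σ' = σ_v − P_p = 148.3 − 83.02 = 65.232 MPa

65 MPa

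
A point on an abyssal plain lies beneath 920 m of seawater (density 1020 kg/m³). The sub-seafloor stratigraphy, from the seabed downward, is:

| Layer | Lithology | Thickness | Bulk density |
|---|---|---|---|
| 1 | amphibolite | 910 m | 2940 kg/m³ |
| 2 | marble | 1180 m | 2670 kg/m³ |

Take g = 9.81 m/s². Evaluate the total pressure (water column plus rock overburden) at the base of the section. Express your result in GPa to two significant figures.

seawater: 1020 kg/m³ × 9.81 m/s² × 920 m = 9.206×10^6 Pa = 9.206×10^-3 GPa
amphibolite: 2940 kg/m³ × 9.81 m/s² × 910 m = 2.625×10^7 Pa = 0.02625 GPa
marble: 2670 kg/m³ × 9.81 m/s² × 1180 m = 3.091×10^7 Pa = 0.03091 GPa
Total = 9.206×10^-3 + 0.02625 + 0.03091 = 0.066359 GPa

0.066 GPa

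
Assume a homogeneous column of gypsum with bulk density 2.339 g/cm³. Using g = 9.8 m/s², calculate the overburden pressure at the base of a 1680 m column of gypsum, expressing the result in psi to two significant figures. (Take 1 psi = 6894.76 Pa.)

5600 psi

gypsum: 2339 kg/m³ × 9.8 m/s² × 1680 m = 3.851×10^7 Pa = 5585 psi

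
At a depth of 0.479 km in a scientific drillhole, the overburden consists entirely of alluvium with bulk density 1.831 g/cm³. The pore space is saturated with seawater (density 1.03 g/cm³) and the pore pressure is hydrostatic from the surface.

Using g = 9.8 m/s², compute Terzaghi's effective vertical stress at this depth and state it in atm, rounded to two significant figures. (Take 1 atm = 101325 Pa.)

37 atm

Overburden (lithostatic) stress σ_v:
alluvium: 1831 kg/m³ × 9.8 m/s² × 479 m = 8.595×10^6 Pa = 8.595 MPa
Pore pressure P_p = 1030 kg/m³ × 9.8 m/s² × 479 m = 4.835×10^6 Pa = 4.835 MPa
Effective stress σ' = σ_v − P_p = 8.595 − 4.835 = 3.7601 MPa = 37.109 atm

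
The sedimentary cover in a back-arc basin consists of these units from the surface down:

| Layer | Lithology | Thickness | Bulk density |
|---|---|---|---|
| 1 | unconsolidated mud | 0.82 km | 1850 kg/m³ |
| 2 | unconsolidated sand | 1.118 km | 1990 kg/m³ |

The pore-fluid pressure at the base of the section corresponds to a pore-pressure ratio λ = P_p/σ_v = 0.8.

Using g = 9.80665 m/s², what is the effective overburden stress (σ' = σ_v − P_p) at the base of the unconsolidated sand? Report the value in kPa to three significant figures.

7340 kPa

Overburden (lithostatic) stress σ_v:
unconsolidated mud: 1850 kg/m³ × 9.80665 m/s² × 820 m = 1.488×10^7 Pa = 14.88 MPa
unconsolidated sand: 1990 kg/m³ × 9.80665 m/s² × 1118 m = 2.182×10^7 Pa = 21.82 MPa
Total = 14.88 + 21.82 = 36.695 MPa
Pore pressure P_p = λ·σ_v = 0.8 × 36.69 MPa = 29.36 MPa
Effective stress σ' = σ_v − P_p = 36.69 − 29.36 = 7.3389 MPa = 7338.9 kPa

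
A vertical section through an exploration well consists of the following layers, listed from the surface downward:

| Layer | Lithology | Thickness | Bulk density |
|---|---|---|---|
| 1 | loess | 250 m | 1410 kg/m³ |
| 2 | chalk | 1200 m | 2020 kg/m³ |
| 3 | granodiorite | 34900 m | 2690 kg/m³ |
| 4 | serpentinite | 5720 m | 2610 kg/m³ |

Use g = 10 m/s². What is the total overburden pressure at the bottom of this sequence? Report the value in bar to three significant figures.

loess: 1410 kg/m³ × 10 m/s² × 250 m = 3.525×10^6 Pa = 35.25 bar
chalk: 2020 kg/m³ × 10 m/s² × 1200 m = 2.424×10^7 Pa = 242.4 bar
granodiorite: 2690 kg/m³ × 10 m/s² × 34900 m = 9.388×10^8 Pa = 9388 bar
serpentinite: 2610 kg/m³ × 10 m/s² × 5720 m = 1.493×10^8 Pa = 1493 bar
Total = 35.25 + 242.4 + 9388 + 1493 = 11159 bar

11200 bar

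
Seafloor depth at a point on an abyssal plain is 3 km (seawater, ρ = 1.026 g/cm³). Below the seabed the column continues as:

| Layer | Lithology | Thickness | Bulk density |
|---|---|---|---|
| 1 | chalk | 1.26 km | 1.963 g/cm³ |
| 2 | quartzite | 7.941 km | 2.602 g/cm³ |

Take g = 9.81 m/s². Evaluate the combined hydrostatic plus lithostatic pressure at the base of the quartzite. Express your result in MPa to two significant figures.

seawater: 1026 kg/m³ × 9.81 m/s² × 3000 m = 3.020×10^7 Pa = 30.20 MPa
chalk: 1963 kg/m³ × 9.81 m/s² × 1260 m = 2.426×10^7 Pa = 24.26 MPa
quartzite: 2602 kg/m³ × 9.81 m/s² × 7941 m = 2.027×10^8 Pa = 202.7 MPa
Total = 30.20 + 24.26 + 202.7 = 257.16 MPa

260 MPa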